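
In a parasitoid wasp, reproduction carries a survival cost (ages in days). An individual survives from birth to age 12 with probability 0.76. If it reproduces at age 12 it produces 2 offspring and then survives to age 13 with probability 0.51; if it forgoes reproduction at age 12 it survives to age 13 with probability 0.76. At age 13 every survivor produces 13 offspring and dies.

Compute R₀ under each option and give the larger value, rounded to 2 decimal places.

breed at age 12: R₀ = 0.76 × (2 + 0.51 × 13) = 0.76 × 8.6300 = 6.5588
delay to age 13: R₀ = 0.76 × (0.76 × 13) = 0.76 × 9.8800 = 7.5088
Higher: delay to age 13 (7.5088).

7.51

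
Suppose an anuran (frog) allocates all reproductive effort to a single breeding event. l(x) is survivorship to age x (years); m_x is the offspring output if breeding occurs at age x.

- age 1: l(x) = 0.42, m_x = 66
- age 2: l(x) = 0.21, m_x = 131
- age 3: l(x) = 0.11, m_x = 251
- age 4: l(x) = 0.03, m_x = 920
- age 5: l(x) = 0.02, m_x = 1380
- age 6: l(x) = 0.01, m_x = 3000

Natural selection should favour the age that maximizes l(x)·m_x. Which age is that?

6

Expected offspring if breeding at age x = l(x) × m_x:
  age 1: 0.42 × 66 = 27.720
  age 2: 0.21 × 131 = 27.510
  age 3: 0.11 × 251 = 27.610
  age 4: 0.03 × 920 = 27.600
  age 5: 0.02 × 1380 = 27.600
  age 6: 0.01 × 3000 = 30.000
Maximum at age 6 (30.000).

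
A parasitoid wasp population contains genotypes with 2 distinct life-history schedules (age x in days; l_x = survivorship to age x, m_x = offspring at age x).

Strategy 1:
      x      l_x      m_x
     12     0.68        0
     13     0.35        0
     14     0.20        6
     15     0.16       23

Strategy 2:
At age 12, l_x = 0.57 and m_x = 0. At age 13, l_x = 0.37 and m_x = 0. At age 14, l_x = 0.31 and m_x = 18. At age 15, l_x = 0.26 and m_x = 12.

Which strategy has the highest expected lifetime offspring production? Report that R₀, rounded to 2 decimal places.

Strategy 1: R₀ = 0.68×0 + 0.35×0 + 0.20×6 + 0.16×23 = 4.8800
Strategy 2: R₀ = 0.57×0 + 0.37×0 + 0.31×18 + 0.26×12 = 8.7000
Highest R₀: strategy 2 with 8.7000.

8.70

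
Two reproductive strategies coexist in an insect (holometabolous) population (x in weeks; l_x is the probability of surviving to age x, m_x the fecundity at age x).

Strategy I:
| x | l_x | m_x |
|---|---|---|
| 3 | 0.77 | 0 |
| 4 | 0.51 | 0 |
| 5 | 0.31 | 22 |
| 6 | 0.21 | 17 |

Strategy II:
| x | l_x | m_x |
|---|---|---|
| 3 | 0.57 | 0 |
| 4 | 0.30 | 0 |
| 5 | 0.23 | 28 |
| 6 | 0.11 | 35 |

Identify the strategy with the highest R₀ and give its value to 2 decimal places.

10.39

Strategy I: R₀ = 0.77×0 + 0.51×0 + 0.31×22 + 0.21×17 = 10.3900
Strategy II: R₀ = 0.57×0 + 0.30×0 + 0.23×28 + 0.11×35 = 10.2900
Highest R₀: strategy I with 10.3900.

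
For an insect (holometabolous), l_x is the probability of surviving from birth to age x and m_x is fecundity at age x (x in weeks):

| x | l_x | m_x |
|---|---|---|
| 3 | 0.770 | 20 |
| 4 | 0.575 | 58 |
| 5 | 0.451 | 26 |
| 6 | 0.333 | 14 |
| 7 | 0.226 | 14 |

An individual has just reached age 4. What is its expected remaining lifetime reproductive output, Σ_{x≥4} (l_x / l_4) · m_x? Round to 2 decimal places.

l_4 = 0.575. Conditional survival from age 4 to x is l_x / l_4.
  x=4: (0.575/0.575) × 58 = 58.0000
  x=5: (0.451/0.575) × 26 = 20.3930
  x=6: (0.333/0.575) × 14 = 8.1078
  x=7: (0.226/0.575) × 14 = 5.5026
Sum = 58.0000 + 20.3930 + 8.1078 + 5.5026 = 92.0035

92.00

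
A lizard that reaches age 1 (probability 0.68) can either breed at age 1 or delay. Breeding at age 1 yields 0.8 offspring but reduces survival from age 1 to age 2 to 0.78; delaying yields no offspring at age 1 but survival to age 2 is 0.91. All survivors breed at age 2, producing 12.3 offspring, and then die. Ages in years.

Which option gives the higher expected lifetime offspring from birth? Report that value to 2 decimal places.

breed at age 1: R₀ = 0.68 × (0.8 + 0.78 × 12.3) = 0.68 × 10.3940 = 7.0679
delay to age 2: R₀ = 0.68 × (0.91 × 12.3) = 0.68 × 11.1930 = 7.6112
Higher: delay to age 2 (7.6112).

7.61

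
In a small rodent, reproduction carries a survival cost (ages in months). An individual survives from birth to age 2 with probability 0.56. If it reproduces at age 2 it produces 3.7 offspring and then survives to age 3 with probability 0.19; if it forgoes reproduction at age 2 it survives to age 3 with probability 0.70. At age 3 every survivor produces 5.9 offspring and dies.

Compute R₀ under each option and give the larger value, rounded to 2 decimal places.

breed at age 2: R₀ = 0.56 × (3.7 + 0.19 × 5.9) = 0.56 × 4.8210 = 2.6998
delay to age 3: R₀ = 0.56 × (0.70 × 5.9) = 0.56 × 4.1300 = 2.3128
Higher: breed at age 2 (2.6998).

2.70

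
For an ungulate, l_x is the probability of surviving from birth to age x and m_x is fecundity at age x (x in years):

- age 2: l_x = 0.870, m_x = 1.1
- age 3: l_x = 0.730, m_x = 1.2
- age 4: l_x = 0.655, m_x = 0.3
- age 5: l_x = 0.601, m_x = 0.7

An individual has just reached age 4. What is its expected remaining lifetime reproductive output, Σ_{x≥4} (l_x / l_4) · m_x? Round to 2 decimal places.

0.94

l_4 = 0.655. Conditional survival from age 4 to x is l_x / l_4.
  x=4: (0.655/0.655) × 0.3 = 0.3000
  x=5: (0.601/0.655) × 0.7 = 0.6423
Sum = 0.3000 + 0.6423 = 0.9423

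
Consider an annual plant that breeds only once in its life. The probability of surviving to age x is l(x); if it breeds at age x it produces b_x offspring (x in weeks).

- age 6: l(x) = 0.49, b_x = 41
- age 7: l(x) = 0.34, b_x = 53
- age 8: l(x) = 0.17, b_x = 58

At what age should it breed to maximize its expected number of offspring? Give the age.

Expected offspring if breeding at age x = l(x) × b_x:
  age 6: 0.49 × 41 = 20.090
  age 7: 0.34 × 53 = 18.020
  age 8: 0.17 × 58 = 9.860
Maximum at age 6 (20.090).

6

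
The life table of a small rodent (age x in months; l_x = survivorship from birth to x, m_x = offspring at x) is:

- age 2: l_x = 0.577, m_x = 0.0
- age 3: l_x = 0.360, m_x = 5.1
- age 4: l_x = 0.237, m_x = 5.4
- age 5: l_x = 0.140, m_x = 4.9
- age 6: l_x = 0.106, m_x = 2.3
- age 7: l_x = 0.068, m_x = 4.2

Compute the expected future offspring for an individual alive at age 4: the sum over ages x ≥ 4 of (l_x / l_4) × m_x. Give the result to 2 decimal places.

10.53

l_4 = 0.237. Conditional survival from age 4 to x is l_x / l_4.
  x=4: (0.237/0.237) × 5.4 = 5.4000
  x=5: (0.140/0.237) × 4.9 = 2.8945
  x=6: (0.106/0.237) × 2.3 = 1.0287
  x=7: (0.068/0.237) × 4.2 = 1.2051
Sum = 5.4000 + 2.8945 + 1.0287 + 1.2051 = 10.5283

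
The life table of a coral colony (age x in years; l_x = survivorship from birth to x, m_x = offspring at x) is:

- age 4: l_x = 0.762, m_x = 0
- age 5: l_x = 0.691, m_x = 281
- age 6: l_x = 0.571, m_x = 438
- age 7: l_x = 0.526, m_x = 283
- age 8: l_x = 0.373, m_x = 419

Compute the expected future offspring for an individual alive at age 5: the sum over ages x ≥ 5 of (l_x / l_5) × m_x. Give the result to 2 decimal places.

1084.54

l_5 = 0.691. Conditional survival from age 5 to x is l_x / l_5.
  x=5: (0.691/0.691) × 281 = 281.0000
  x=6: (0.571/0.691) × 438 = 361.9363
  x=7: (0.526/0.691) × 283 = 215.4240
  x=8: (0.373/0.691) × 419 = 226.1751
Sum = 281.0000 + 361.9363 + 215.4240 + 226.1751 = 1084.5355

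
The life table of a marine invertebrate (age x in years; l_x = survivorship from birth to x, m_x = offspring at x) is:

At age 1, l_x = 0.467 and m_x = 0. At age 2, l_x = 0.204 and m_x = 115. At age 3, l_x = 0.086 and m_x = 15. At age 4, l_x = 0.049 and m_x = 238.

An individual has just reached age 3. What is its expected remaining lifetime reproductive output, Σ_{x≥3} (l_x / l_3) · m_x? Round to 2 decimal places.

150.60

l_3 = 0.086. Conditional survival from age 3 to x is l_x / l_3.
  x=3: (0.086/0.086) × 15 = 15.0000
  x=4: (0.049/0.086) × 238 = 135.6047
Sum = 15.0000 + 135.6047 = 150.6047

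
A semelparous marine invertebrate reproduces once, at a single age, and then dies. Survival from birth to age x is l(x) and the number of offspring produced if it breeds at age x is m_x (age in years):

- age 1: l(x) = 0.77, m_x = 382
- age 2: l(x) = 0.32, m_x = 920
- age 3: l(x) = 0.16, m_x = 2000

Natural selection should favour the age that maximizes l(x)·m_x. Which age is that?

Expected offspring if breeding at age x = l(x) × m_x:
  age 1: 0.77 × 382 = 294.140
  age 2: 0.32 × 920 = 294.400
  age 3: 0.16 × 2000 = 320.000
Maximum at age 3 (320.000).

3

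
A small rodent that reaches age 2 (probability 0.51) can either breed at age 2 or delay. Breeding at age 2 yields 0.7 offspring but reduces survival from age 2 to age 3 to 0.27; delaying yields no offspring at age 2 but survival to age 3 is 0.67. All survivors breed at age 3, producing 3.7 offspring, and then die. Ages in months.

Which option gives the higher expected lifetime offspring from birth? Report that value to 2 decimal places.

breed at age 2: R₀ = 0.51 × (0.7 + 0.27 × 3.7) = 0.51 × 1.6990 = 0.8665
delay to age 3: R₀ = 0.51 × (0.67 × 3.7) = 0.51 × 2.4790 = 1.2643
Higher: delay to age 3 (1.2643).

1.26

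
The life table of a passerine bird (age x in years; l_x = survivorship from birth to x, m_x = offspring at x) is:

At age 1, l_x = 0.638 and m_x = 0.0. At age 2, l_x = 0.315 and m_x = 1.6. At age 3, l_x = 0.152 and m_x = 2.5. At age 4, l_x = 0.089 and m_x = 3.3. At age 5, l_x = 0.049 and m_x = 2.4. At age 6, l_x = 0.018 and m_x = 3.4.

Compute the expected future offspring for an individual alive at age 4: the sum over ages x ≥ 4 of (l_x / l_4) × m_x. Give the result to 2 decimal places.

l_4 = 0.089. Conditional survival from age 4 to x is l_x / l_4.
  x=4: (0.089/0.089) × 3.3 = 3.3000
  x=5: (0.049/0.089) × 2.4 = 1.3213
  x=6: (0.018/0.089) × 3.4 = 0.6876
Sum = 3.3000 + 1.3213 + 0.6876 = 5.3090

5.31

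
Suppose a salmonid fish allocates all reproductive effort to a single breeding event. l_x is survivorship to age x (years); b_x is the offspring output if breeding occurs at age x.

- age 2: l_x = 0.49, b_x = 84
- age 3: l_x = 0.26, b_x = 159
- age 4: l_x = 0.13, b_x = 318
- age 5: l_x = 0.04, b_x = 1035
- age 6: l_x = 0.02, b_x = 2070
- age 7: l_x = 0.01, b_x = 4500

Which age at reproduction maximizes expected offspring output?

Expected offspring if breeding at age x = l_x × b_x:
  age 2: 0.49 × 84 = 41.160
  age 3: 0.26 × 159 = 41.340
  age 4: 0.13 × 318 = 41.340
  age 5: 0.04 × 1035 = 41.400
  age 6: 0.02 × 2070 = 41.400
  age 7: 0.01 × 4500 = 45.000
Maximum at age 7 (45.000).

7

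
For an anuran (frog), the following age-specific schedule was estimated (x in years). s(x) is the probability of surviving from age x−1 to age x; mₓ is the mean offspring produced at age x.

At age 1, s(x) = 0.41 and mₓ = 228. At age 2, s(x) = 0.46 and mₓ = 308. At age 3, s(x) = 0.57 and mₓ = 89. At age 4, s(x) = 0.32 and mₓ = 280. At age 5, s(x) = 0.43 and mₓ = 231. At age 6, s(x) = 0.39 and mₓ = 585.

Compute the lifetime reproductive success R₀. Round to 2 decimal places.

177.56

Survivorship from birth: l_x = s_1·s_2·…·s_x.
  l_1 = 0.41000
  l_2 = 0.18860
  l_3 = 0.10750
  l_4 = 0.03440
  l_5 = 0.01479
  l_6 = 0.00577
R₀ = Σ l_x mₓ:
  age 1: 0.41000 × 228 = 93.4800
  age 2: 0.18860 × 308 = 58.0888
  age 3: 0.10750 × 89 = 9.5675
  age 4: 0.03440 × 280 = 9.6320
  age 5: 0.01479 × 231 = 3.4165
  age 6: 0.00577 × 585 = 3.3754
R₀ = 93.4800 + 58.0888 + 9.5675 + 9.6320 + 3.4165 + 3.3754 = 177.5602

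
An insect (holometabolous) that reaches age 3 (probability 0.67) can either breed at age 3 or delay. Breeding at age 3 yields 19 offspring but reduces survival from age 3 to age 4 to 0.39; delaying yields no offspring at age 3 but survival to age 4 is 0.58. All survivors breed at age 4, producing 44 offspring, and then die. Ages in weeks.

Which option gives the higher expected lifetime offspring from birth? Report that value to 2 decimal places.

24.23

breed at age 3: R₀ = 0.67 × (19 + 0.39 × 44) = 0.67 × 36.1600 = 24.2272
delay to age 4: R₀ = 0.67 × (0.58 × 44) = 0.67 × 25.5200 = 17.0984
Higher: breed at age 3 (24.2272).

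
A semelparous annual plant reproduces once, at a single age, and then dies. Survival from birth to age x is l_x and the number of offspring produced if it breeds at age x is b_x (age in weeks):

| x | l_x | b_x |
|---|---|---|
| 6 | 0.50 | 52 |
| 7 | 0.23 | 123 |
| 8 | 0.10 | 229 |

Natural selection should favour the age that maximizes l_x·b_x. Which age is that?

7

Expected offspring if breeding at age x = l_x × b_x:
  age 6: 0.50 × 52 = 26.000
  age 7: 0.23 × 123 = 28.290
  age 8: 0.10 × 229 = 22.900
Maximum at age 7 (28.290).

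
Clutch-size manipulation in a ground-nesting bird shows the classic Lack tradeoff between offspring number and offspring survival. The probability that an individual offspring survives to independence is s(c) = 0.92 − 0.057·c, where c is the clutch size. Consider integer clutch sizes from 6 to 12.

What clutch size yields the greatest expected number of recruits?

8

Expected recruits = c × s(c):
  c=6: 6 × 0.578 = 3.468
  c=7: 7 × 0.521 = 3.647
  c=8: 8 × 0.464 = 3.712
  c=9: 9 × 0.407 = 3.663
  c=10: 10 × 0.350 = 3.500
  c=11: 11 × 0.293 = 3.223
  c=12: 12 × 0.236 = 2.832
Maximum at c = 8 (3.712 recruits).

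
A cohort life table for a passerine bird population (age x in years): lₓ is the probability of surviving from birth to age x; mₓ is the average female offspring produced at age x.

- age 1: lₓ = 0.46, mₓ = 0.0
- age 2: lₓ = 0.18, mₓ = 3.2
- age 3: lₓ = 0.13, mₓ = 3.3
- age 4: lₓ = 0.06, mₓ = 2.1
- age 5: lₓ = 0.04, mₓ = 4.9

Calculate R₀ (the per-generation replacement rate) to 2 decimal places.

1.33

R₀ = Σ lₓ mₓ:
  age 1: 0.46 × 0.0 = 0.0000
  age 2: 0.18 × 3.2 = 0.5760
  age 3: 0.13 × 3.3 = 0.4290
  age 4: 0.06 × 2.1 = 0.1260
  age 5: 0.04 × 4.9 = 0.1960
R₀ = 0.0000 + 0.5760 + 0.4290 + 0.1260 + 0.1960 = 1.3270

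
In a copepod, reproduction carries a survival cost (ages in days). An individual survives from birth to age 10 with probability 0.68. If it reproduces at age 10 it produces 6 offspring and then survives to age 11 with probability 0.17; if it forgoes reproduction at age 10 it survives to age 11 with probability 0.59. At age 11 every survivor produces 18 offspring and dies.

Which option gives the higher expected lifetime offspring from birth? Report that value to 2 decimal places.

7.22

breed at age 10: R₀ = 0.68 × (6 + 0.17 × 18) = 0.68 × 9.0600 = 6.1608
delay to age 11: R₀ = 0.68 × (0.59 × 18) = 0.68 × 10.6200 = 7.2216
Higher: delay to age 11 (7.2216).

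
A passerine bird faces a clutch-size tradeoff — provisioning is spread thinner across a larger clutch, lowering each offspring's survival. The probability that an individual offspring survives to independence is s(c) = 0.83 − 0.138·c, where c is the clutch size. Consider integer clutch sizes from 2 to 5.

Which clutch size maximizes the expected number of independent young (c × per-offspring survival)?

Expected independent young = c × s(c):
  c=2: 2 × 0.554 = 1.108
  c=3: 3 × 0.416 = 1.248
  c=4: 4 × 0.278 = 1.112
  c=5: 5 × 0.140 = 0.700
Maximum at c = 3 (1.248 independent young).

3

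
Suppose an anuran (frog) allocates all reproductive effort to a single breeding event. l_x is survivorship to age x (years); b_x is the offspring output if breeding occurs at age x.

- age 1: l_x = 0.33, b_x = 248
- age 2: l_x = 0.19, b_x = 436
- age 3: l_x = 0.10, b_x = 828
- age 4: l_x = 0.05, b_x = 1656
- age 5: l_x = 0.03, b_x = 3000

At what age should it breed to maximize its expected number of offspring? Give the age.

5

Expected offspring if breeding at age x = l_x × b_x:
  age 1: 0.33 × 248 = 81.840
  age 2: 0.19 × 436 = 82.840
  age 3: 0.10 × 828 = 82.800
  age 4: 0.05 × 1656 = 82.800
  age 5: 0.03 × 3000 = 90.000
Maximum at age 5 (90.000).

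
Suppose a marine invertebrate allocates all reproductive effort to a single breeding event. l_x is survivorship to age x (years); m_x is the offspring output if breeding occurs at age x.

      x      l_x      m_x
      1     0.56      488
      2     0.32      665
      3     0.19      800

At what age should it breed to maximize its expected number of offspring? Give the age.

1

Expected offspring if breeding at age x = l_x × m_x:
  age 1: 0.56 × 488 = 273.280
  age 2: 0.32 × 665 = 212.800
  age 3: 0.19 × 800 = 152.000
Maximum at age 1 (273.280).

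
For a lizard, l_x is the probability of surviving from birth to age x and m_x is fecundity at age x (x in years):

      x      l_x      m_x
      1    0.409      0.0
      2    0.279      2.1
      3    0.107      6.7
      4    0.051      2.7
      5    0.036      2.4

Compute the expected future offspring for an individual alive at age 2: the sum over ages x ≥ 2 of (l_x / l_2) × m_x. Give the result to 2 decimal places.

l_2 = 0.279. Conditional survival from age 2 to x is l_x / l_2.
  x=2: (0.279/0.279) × 2.1 = 2.1000
  x=3: (0.107/0.279) × 6.7 = 2.5695
  x=4: (0.051/0.279) × 2.7 = 0.4935
  x=5: (0.036/0.279) × 2.4 = 0.3097
Sum = 2.1000 + 2.5695 + 0.4935 + 0.3097 = 5.4728

5.47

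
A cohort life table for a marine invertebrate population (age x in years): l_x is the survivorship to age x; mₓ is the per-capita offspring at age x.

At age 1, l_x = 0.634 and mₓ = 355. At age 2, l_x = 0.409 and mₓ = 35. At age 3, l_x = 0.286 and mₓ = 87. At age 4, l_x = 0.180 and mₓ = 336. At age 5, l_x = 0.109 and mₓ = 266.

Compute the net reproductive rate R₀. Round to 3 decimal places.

R₀ = Σ l_x mₓ:
  age 1: 0.634 × 355 = 225.0700
  age 2: 0.409 × 35 = 14.3150
  age 3: 0.286 × 87 = 24.8820
  age 4: 0.180 × 336 = 60.4800
  age 5: 0.109 × 266 = 28.9940
R₀ = 225.0700 + 14.3150 + 24.8820 + 60.4800 + 28.9940 = 353.7410

353.741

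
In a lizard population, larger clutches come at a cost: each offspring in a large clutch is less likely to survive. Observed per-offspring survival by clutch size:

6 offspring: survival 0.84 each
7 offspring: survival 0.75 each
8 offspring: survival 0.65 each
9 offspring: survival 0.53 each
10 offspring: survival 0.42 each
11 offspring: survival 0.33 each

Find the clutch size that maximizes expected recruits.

Expected recruits = c × s(c):
  c=6: 6 × 0.84 = 5.040
  c=7: 7 × 0.75 = 5.250
  c=8: 8 × 0.65 = 5.200
  c=9: 9 × 0.53 = 4.770
  c=10: 10 × 0.42 = 4.200
  c=11: 11 × 0.33 = 3.630
Maximum at c = 7 (5.250 recruits).

7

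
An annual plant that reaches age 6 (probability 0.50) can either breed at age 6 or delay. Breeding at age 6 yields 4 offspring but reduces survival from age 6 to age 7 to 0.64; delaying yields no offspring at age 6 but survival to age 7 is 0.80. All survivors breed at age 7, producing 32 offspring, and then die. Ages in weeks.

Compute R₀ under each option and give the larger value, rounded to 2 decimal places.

breed at age 6: R₀ = 0.50 × (4 + 0.64 × 32) = 0.50 × 24.4800 = 12.2400
delay to age 7: R₀ = 0.50 × (0.80 × 32) = 0.50 × 25.6000 = 12.8000
Higher: delay to age 7 (12.8000).

12.80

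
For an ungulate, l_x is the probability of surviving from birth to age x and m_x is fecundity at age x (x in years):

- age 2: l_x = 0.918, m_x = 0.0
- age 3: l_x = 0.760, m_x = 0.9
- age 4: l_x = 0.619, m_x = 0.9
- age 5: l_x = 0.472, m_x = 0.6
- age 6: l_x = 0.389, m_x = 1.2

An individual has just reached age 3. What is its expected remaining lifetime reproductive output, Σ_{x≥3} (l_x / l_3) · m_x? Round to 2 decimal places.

2.62

l_3 = 0.760. Conditional survival from age 3 to x is l_x / l_3.
  x=3: (0.760/0.760) × 0.9 = 0.9000
  x=4: (0.619/0.760) × 0.9 = 0.7330
  x=5: (0.472/0.760) × 0.6 = 0.3726
  x=6: (0.389/0.760) × 1.2 = 0.6142
Sum = 0.9000 + 0.7330 + 0.3726 + 0.6142 = 2.6199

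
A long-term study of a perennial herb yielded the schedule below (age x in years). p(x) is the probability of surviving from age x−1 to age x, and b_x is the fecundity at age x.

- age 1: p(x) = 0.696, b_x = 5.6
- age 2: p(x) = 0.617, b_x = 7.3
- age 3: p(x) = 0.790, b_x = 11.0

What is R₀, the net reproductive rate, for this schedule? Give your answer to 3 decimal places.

Survivorship from birth: l_x = p_1·p_2·…·p_x.
  l_1 = 0.69600
  l_2 = 0.42943
  l_3 = 0.33925
R₀ = Σ l_x b_x:
  age 1: 0.69600 × 5.6 = 3.8976
  age 2: 0.42943 × 7.3 = 3.1348
  age 3: 0.33925 × 11.0 = 3.7317
R₀ = 3.8976 + 3.1348 + 3.7317 = 10.7642

10.764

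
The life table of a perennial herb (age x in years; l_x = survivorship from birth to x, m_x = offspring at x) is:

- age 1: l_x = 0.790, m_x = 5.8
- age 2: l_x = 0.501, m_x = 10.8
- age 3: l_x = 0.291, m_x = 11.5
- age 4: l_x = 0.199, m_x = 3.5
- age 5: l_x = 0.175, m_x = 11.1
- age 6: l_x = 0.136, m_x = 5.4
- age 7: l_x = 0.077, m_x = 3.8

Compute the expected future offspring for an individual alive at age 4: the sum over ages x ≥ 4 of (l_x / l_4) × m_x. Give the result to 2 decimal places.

18.42

l_4 = 0.199. Conditional survival from age 4 to x is l_x / l_4.
  x=4: (0.199/0.199) × 3.5 = 3.5000
  x=5: (0.175/0.199) × 11.1 = 9.7613
  x=6: (0.136/0.199) × 5.4 = 3.6905
  x=7: (0.077/0.199) × 3.8 = 1.4704
Sum = 3.5000 + 9.7613 + 3.6905 + 1.4704 = 18.4221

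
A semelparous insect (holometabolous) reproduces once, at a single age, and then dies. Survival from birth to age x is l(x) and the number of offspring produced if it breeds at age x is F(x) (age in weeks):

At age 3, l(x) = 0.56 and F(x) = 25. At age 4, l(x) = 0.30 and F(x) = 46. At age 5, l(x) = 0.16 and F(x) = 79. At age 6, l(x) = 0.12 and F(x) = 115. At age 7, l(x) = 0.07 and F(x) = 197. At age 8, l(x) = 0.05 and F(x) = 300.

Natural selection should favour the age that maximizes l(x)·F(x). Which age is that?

Expected offspring if breeding at age x = l(x) × F(x):
  age 3: 0.56 × 25 = 14.000
  age 4: 0.30 × 46 = 13.800
  age 5: 0.16 × 79 = 12.640
  age 6: 0.12 × 115 = 13.800
  age 7: 0.07 × 197 = 13.790
  age 8: 0.05 × 300 = 15.000
Maximum at age 8 (15.000).

8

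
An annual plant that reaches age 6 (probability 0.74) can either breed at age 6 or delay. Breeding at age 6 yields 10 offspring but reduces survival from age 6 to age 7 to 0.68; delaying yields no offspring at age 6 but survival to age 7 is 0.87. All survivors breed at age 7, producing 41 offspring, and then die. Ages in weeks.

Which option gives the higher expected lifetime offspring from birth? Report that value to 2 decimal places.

breed at age 6: R₀ = 0.74 × (10 + 0.68 × 41) = 0.74 × 37.8800 = 28.0312
delay to age 7: R₀ = 0.74 × (0.87 × 41) = 0.74 × 35.6700 = 26.3958
Higher: breed at age 6 (28.0312).

28.03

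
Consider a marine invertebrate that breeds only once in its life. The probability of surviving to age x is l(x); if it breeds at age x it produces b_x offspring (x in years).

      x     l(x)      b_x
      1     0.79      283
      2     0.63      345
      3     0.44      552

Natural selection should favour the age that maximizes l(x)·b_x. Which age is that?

3

Expected offspring if breeding at age x = l(x) × b_x:
  age 1: 0.79 × 283 = 223.570
  age 2: 0.63 × 345 = 217.350
  age 3: 0.44 × 552 = 242.880
Maximum at age 3 (242.880).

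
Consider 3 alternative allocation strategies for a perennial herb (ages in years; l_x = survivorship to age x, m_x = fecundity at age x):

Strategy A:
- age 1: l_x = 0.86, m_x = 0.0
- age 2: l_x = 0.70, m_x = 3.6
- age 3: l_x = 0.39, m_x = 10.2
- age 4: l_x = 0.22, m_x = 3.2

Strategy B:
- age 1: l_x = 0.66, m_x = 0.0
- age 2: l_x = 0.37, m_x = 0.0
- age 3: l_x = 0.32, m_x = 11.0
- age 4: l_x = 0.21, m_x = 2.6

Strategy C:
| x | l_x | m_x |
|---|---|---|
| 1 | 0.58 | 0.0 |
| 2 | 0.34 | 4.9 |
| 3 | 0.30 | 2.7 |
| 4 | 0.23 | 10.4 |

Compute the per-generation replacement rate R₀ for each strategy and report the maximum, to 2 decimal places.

7.20

Strategy A: R₀ = 0.86×0.0 + 0.70×3.6 + 0.39×10.2 + 0.22×3.2 = 7.2020
Strategy B: R₀ = 0.66×0.0 + 0.37×0.0 + 0.32×11.0 + 0.21×2.6 = 4.0660
Strategy C: R₀ = 0.58×0.0 + 0.34×4.9 + 0.30×2.7 + 0.23×10.4 = 4.8680
Highest R₀: strategy A with 7.2020.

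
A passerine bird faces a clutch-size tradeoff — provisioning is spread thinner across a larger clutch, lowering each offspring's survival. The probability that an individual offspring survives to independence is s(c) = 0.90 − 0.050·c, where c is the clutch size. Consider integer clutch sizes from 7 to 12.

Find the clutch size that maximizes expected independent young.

9

Expected independent young = c × s(c):
  c=7: 7 × 0.550 = 3.850
  c=8: 8 × 0.500 = 4.000
  c=9: 9 × 0.450 = 4.050
  c=10: 10 × 0.400 = 4.000
  c=11: 11 × 0.350 = 3.850
  c=12: 12 × 0.300 = 3.600
Maximum at c = 9 (4.050 independent young).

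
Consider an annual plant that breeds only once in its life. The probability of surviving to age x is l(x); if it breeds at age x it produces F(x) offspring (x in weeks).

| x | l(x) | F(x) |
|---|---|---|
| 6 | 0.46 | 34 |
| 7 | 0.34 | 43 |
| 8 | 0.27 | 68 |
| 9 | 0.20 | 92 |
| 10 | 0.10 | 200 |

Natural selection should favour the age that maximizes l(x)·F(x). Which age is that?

10

Expected offspring if breeding at age x = l(x) × F(x):
  age 6: 0.46 × 34 = 15.640
  age 7: 0.34 × 43 = 14.620
  age 8: 0.27 × 68 = 18.360
  age 9: 0.20 × 92 = 18.400
  age 10: 0.10 × 200 = 20.000
Maximum at age 10 (20.000).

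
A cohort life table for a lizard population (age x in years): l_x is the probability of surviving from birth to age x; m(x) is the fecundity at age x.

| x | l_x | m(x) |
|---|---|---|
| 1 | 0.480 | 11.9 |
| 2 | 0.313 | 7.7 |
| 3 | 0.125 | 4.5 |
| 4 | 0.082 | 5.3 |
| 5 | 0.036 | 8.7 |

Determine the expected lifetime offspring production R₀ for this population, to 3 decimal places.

R₀ = Σ l_x m(x):
  age 1: 0.480 × 11.9 = 5.7120
  age 2: 0.313 × 7.7 = 2.4101
  age 3: 0.125 × 4.5 = 0.5625
  age 4: 0.082 × 5.3 = 0.4346
  age 5: 0.036 × 8.7 = 0.3132
R₀ = 5.7120 + 2.4101 + 0.5625 + 0.4346 + 0.3132 = 9.4324

9.432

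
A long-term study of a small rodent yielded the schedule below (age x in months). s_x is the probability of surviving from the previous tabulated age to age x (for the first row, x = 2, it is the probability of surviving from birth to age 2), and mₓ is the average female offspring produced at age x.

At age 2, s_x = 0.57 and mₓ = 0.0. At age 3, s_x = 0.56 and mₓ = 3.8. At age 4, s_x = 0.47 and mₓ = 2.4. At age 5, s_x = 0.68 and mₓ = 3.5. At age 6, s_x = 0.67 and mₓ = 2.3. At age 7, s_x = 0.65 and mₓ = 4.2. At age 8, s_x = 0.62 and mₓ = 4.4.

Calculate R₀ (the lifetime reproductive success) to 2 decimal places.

2.40

Survivorship from birth: l_x = s_2·s_3·…·s_x.
  l_2 = 0.57000
  l_3 = 0.31920
  l_4 = 0.15002
  l_5 = 0.10202
  l_6 = 0.06835
  l_7 = 0.04443
  l_8 = 0.02755
R₀ = Σ l_x mₓ:
  age 2: 0.57000 × 0.0 = 0.0000
  age 3: 0.31920 × 3.8 = 1.2130
  age 4: 0.15002 × 2.4 = 0.3600
  age 5: 0.10202 × 3.5 = 0.3571
  age 6: 0.06835 × 2.3 = 0.1572
  age 7: 0.04443 × 4.2 = 0.1866
  age 8: 0.02755 × 4.4 = 0.1212
R₀ = 0.0000 + 1.2130 + 0.3600 + 0.3571 + 0.1572 + 0.1866 + 0.1212 = 2.3951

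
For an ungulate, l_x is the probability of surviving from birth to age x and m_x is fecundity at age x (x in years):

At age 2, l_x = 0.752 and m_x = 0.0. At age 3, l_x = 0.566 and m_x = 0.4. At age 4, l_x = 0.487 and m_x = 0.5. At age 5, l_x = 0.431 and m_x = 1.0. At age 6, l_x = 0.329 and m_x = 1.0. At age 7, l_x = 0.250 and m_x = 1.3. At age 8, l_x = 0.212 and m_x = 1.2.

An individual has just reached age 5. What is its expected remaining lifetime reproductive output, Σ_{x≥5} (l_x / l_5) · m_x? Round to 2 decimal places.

3.11

l_5 = 0.431. Conditional survival from age 5 to x is l_x / l_5.
  x=5: (0.431/0.431) × 1.0 = 1.0000
  x=6: (0.329/0.431) × 1.0 = 0.7633
  x=7: (0.250/0.431) × 1.3 = 0.7541
  x=8: (0.212/0.431) × 1.2 = 0.5903
Sum = 1.0000 + 0.7633 + 0.7541 + 0.5903 = 3.1077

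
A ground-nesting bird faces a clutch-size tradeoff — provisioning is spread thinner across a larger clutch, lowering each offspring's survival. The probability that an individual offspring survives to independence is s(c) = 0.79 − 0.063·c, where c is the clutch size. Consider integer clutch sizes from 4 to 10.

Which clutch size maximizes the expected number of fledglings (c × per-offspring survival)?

6

Expected fledglings = c × s(c):
  c=4: 4 × 0.538 = 2.152
  c=5: 5 × 0.475 = 2.375
  c=6: 6 × 0.412 = 2.472
  c=7: 7 × 0.349 = 2.443
  c=8: 8 × 0.286 = 2.288
  c=9: 9 × 0.223 = 2.007
  c=10: 10 × 0.160 = 1.600
Maximum at c = 6 (2.472 fledglings).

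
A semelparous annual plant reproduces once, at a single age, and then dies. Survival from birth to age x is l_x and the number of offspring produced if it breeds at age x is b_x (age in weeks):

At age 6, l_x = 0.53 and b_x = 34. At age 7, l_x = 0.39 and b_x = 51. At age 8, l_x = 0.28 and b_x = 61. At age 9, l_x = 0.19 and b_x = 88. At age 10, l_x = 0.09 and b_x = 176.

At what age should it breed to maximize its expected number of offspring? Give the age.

Expected offspring if breeding at age x = l_x × b_x:
  age 6: 0.53 × 34 = 18.020
  age 7: 0.39 × 51 = 19.890
  age 8: 0.28 × 61 = 17.080
  age 9: 0.19 × 88 = 16.720
  age 10: 0.09 × 176 = 15.840
Maximum at age 7 (19.890).

7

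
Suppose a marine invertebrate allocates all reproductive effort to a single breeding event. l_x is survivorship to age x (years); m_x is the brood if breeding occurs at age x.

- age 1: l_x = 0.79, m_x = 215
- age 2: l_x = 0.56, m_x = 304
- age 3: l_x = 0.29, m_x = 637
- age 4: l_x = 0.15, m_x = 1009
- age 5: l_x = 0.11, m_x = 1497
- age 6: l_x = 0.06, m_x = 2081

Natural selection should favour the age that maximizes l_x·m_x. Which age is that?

3

Expected offspring if breeding at age x = l_x × m_x:
  age 1: 0.79 × 215 = 169.850
  age 2: 0.56 × 304 = 170.240
  age 3: 0.29 × 637 = 184.730
  age 4: 0.15 × 1009 = 151.350
  age 5: 0.11 × 1497 = 164.670
  age 6: 0.06 × 2081 = 124.860
Maximum at age 3 (184.730).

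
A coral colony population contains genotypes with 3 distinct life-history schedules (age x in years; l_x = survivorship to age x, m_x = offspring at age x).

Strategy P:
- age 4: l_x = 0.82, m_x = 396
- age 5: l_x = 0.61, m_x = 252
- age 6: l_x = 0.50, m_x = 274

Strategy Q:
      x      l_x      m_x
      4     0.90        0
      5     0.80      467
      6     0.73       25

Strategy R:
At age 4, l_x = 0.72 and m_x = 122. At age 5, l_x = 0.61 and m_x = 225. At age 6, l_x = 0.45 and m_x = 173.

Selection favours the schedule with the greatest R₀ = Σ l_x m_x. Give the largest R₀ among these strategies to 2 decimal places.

615.44

Strategy P: R₀ = 0.82×396 + 0.61×252 + 0.50×274 = 615.4400
Strategy Q: R₀ = 0.90×0 + 0.80×467 + 0.73×25 = 391.8500
Strategy R: R₀ = 0.72×122 + 0.61×225 + 0.45×173 = 302.9400
Highest R₀: strategy P with 615.4400.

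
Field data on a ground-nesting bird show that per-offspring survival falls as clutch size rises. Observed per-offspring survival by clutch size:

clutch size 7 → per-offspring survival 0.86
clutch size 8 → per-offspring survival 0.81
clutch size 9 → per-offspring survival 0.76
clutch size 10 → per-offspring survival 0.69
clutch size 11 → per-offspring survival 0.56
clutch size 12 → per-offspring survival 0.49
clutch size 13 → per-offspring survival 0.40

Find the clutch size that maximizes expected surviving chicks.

10

Expected surviving chicks = c × s(c):
  c=7: 7 × 0.86 = 6.020
  c=8: 8 × 0.81 = 6.480
  c=9: 9 × 0.76 = 6.840
  c=10: 10 × 0.69 = 6.900
  c=11: 11 × 0.56 = 6.160
  c=12: 12 × 0.49 = 5.880
  c=13: 13 × 0.40 = 5.200
Maximum at c = 10 (6.900 surviving chicks).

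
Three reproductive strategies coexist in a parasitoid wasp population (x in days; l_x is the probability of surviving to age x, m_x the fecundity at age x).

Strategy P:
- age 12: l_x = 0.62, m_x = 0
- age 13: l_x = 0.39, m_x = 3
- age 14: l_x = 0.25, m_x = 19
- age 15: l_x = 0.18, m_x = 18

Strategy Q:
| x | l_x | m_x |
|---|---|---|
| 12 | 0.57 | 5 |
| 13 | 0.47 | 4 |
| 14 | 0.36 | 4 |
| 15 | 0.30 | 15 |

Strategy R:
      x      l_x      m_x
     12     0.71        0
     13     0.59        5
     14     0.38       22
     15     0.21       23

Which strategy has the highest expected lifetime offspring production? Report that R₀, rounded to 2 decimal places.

Strategy P: R₀ = 0.62×0 + 0.39×3 + 0.25×19 + 0.18×18 = 9.1600
Strategy Q: R₀ = 0.57×5 + 0.47×4 + 0.36×4 + 0.30×15 = 10.6700
Strategy R: R₀ = 0.71×0 + 0.59×5 + 0.38×22 + 0.21×23 = 16.1400
Highest R₀: strategy R with 16.1400.

16.14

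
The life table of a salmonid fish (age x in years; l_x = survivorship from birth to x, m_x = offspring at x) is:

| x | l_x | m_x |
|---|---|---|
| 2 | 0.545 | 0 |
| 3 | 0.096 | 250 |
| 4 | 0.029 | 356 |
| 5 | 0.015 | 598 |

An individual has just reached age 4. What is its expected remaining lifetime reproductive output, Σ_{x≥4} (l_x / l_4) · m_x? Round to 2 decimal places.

l_4 = 0.029. Conditional survival from age 4 to x is l_x / l_4.
  x=4: (0.029/0.029) × 356 = 356.0000
  x=5: (0.015/0.029) × 598 = 309.3103
Sum = 356.0000 + 309.3103 = 665.3103

665.31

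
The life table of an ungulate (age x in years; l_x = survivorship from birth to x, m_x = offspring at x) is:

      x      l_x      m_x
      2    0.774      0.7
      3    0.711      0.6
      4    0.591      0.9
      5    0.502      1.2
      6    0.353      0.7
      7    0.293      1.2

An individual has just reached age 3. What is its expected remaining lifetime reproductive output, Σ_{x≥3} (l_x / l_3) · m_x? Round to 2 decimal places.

3.04

l_3 = 0.711. Conditional survival from age 3 to x is l_x / l_3.
  x=3: (0.711/0.711) × 0.6 = 0.6000
  x=4: (0.591/0.711) × 0.9 = 0.7481
  x=5: (0.502/0.711) × 1.2 = 0.8473
  x=6: (0.353/0.711) × 0.7 = 0.3475
  x=7: (0.293/0.711) × 1.2 = 0.4945
Sum = 0.6000 + 0.7481 + 0.8473 + 0.3475 + 0.4945 = 3.0374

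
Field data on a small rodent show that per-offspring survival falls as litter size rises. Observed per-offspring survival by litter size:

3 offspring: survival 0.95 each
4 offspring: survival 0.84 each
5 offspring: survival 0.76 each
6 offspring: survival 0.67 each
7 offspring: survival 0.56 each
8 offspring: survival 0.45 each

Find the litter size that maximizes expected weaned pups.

6

Expected weaned pups = c × s(c):
  c=3: 3 × 0.95 = 2.850
  c=4: 4 × 0.84 = 3.360
  c=5: 5 × 0.76 = 3.800
  c=6: 6 × 0.67 = 4.020
  c=7: 7 × 0.56 = 3.920
  c=8: 8 × 0.45 = 3.600
Maximum at c = 6 (4.020 weaned pups).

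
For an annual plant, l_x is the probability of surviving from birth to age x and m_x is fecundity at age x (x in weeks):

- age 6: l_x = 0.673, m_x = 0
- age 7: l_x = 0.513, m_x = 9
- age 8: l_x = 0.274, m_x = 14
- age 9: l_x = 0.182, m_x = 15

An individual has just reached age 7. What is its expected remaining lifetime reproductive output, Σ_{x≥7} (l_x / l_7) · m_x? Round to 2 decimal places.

21.80

l_7 = 0.513. Conditional survival from age 7 to x is l_x / l_7.
  x=7: (0.513/0.513) × 9 = 9.0000
  x=8: (0.274/0.513) × 14 = 7.4776
  x=9: (0.182/0.513) × 15 = 5.3216
Sum = 9.0000 + 7.4776 + 5.3216 = 21.7992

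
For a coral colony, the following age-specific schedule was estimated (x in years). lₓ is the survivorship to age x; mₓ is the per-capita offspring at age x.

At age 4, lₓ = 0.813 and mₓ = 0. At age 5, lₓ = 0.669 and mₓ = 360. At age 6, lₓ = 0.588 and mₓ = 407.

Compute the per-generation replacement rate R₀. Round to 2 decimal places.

480.16

R₀ = Σ lₓ mₓ:
  age 4: 0.813 × 0 = 0.0000
  age 5: 0.669 × 360 = 240.8400
  age 6: 0.588 × 407 = 239.3160
R₀ = 0.0000 + 240.8400 + 239.3160 = 480.1560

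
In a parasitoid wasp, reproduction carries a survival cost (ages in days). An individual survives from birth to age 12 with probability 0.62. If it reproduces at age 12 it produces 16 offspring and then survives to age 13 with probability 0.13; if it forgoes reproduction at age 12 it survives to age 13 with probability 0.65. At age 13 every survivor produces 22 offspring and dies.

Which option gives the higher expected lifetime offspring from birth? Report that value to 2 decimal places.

breed at age 12: R₀ = 0.62 × (16 + 0.13 × 22) = 0.62 × 18.8600 = 11.6932
delay to age 13: R₀ = 0.62 × (0.65 × 22) = 0.62 × 14.3000 = 8.8660
Higher: breed at age 12 (11.6932).

11.69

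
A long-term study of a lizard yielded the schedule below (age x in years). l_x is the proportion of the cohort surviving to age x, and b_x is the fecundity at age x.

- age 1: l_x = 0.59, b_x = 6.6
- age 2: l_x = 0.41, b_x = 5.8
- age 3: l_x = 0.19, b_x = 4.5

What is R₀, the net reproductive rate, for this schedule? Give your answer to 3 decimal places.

R₀ = Σ l_x b_x:
  age 1: 0.59 × 6.6 = 3.8940
  age 2: 0.41 × 5.8 = 2.3780
  age 3: 0.19 × 4.5 = 0.8550
R₀ = 3.8940 + 2.3780 + 0.8550 = 7.1270

7.127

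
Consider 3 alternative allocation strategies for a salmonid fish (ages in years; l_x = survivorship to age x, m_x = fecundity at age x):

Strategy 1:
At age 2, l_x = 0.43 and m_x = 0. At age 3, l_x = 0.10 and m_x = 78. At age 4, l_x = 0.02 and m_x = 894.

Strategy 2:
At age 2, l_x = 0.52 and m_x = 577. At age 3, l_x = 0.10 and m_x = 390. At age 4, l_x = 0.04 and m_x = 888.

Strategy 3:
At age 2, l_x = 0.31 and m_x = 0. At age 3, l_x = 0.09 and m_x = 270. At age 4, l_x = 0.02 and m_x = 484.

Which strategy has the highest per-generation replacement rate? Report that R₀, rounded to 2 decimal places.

Strategy 1: R₀ = 0.43×0 + 0.10×78 + 0.02×894 = 25.6800
Strategy 2: R₀ = 0.52×577 + 0.10×390 + 0.04×888 = 374.5600
Strategy 3: R₀ = 0.31×0 + 0.09×270 + 0.02×484 = 33.9800
Highest R₀: strategy 2 with 374.5600.

374.56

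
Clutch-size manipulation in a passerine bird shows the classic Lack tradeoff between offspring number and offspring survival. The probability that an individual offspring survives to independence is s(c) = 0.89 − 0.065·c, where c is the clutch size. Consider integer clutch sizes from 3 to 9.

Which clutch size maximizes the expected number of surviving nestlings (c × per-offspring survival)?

Expected surviving nestlings = c × s(c):
  c=3: 3 × 0.695 = 2.085
  c=4: 4 × 0.630 = 2.520
  c=5: 5 × 0.565 = 2.825
  c=6: 6 × 0.500 = 3.000
  c=7: 7 × 0.435 = 3.045
  c=8: 8 × 0.370 = 2.960
  c=9: 9 × 0.305 = 2.745
Maximum at c = 7 (3.045 surviving nestlings).

7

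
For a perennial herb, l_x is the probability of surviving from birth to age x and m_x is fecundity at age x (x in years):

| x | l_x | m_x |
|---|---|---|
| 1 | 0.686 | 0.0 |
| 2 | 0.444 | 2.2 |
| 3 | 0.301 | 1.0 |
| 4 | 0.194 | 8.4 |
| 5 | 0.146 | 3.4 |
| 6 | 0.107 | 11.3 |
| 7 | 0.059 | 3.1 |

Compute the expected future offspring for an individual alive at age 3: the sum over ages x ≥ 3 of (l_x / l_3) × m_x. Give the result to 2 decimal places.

l_3 = 0.301. Conditional survival from age 3 to x is l_x / l_3.
  x=3: (0.301/0.301) × 1.0 = 1.0000
  x=4: (0.194/0.301) × 8.4 = 5.4140
  x=5: (0.146/0.301) × 3.4 = 1.6492
  x=6: (0.107/0.301) × 11.3 = 4.0169
  x=7: (0.059/0.301) × 3.1 = 0.6076
Sum = 1.0000 + 5.4140 + 1.6492 + 4.0169 + 0.6076 = 12.6877

12.69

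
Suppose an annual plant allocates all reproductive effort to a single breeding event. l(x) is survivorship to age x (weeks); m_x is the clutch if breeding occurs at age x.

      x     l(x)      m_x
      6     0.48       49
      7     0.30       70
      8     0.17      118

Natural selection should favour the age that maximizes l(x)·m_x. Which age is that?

6

Expected offspring if breeding at age x = l(x) × m_x:
  age 6: 0.48 × 49 = 23.520
  age 7: 0.30 × 70 = 21.000
  age 8: 0.17 × 118 = 20.060
Maximum at age 6 (23.520).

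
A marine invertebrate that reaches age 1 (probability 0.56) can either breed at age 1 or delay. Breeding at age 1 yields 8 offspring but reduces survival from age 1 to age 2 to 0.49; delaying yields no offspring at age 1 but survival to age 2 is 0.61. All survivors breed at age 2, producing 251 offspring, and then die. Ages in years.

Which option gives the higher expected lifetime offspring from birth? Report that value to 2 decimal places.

85.74

breed at age 1: R₀ = 0.56 × (8 + 0.49 × 251) = 0.56 × 130.9900 = 73.3544
delay to age 2: R₀ = 0.56 × (0.61 × 251) = 0.56 × 153.1100 = 85.7416
Higher: delay to age 2 (85.7416).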